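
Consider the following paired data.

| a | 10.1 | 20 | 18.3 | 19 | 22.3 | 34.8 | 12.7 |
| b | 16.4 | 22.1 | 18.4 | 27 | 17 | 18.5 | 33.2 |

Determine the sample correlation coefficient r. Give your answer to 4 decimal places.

n = 7, Σa = 137.2, Σb = 152.6, Σa² = 3067.52, Σb² = 3558.42, Σab = 2901.9
nΣab − ΣaΣb = 20313.3 − 20936.72 = -623.42
nΣa² − (Σa)² = 21472.64 − 18823.84 = 2648.8; nΣb² − (Σb)² = 24908.94 − 23286.76 = 1622.18
r = -623.42 / √(2648.8 × 1622.18) = -623.42 / 2072.8797 ≈ -0.3008

-0.3008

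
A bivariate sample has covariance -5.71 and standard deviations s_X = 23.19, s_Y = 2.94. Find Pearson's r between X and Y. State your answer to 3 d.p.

-0.084

r = Cov(X,Y) / (s_X · s_Y) = -5.71 / (23.19 × 2.94)
  = -5.71 / 68.1786 ≈ -0.084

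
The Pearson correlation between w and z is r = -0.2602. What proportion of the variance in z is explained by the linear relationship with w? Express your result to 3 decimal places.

0.068

r² = (-0.2602)² = 0.068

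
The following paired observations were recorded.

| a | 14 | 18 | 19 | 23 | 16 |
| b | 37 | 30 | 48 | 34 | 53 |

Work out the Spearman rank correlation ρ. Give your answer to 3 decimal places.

-0.300

Rank a: 1, 3, 4, 5, 2
Rank b: 3, 1, 4, 2, 5
d = rank(a) − rank(b): -2, 2, 0, 3, -3; Σd² = 26
ρ = 1 − 6Σd² / [n(n²−1)] = 1 − 6×26 / (5×24) = 1 − 156/120 ≈ -0.300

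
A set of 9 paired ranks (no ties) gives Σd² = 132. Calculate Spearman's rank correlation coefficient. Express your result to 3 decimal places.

-0.100

ρ = 1 − 6Σd² / [n(n²−1)] = 1 − 6×132 / (9×80)
  = 1 − 792/720 = 1 − 1.1000 ≈ -0.100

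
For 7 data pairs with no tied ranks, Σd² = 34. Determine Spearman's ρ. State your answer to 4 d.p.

ρ = 1 − 6Σd² / [n(n²−1)] = 1 − 6×34 / (7×48)
  = 1 − 204/336 = 1 − 0.60714 ≈ 0.3929

0.3929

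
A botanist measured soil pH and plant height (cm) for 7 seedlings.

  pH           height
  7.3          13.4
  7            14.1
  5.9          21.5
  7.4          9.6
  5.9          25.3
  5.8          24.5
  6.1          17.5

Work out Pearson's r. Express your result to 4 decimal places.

n = 7, Σx = 45.4, Σy = 125.9, Σx² = 297.52, Σy² = 2479.37, Σxy = 792.53
nΣxy − ΣxΣy = 5547.71 − 5715.86 = -168.15
nΣx² − (Σx)² = 2082.64 − 2061.16 = 21.48; nΣy² − (Σy)² = 17355.59 − 15850.81 = 1504.78
r = -168.15 / √(21.48 × 1504.78) = -168.15 / 179.7851 ≈ -0.9353

-0.9353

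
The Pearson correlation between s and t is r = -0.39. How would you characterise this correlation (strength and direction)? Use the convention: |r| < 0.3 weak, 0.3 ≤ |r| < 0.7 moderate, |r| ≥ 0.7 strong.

moderate negative

r = -0.39 < 0 so the relationship is negative.
|r| = 0.39, which falls in the moderate range.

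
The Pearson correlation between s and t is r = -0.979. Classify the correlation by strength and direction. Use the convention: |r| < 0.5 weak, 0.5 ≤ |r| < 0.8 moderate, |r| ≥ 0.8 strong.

strong negative

r = -0.979 < 0 so the relationship is negative.
|r| = 0.979, which falls in the strong range.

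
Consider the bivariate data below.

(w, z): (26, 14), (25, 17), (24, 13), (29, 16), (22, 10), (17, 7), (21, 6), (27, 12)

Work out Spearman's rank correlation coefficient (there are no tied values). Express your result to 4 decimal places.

0.7381

Rank w: 6, 5, 4, 8, 3, 1, 2, 7
Rank z: 6, 8, 5, 7, 3, 2, 1, 4
d = rank(w) − rank(z): 0, -3, -1, 1, 0, -1, 1, 3; Σd² = 22
ρ = 1 − 6Σd² / [n(n²−1)] = 1 − 6×22 / (8×63) = 1 − 132/504 ≈ 0.7381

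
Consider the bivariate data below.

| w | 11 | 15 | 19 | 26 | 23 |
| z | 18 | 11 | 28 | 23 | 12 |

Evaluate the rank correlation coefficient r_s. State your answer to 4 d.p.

Rank w: 1, 2, 3, 5, 4
Rank z: 3, 1, 5, 4, 2
d = rank(w) − rank(z): -2, 1, -2, 1, 2; Σd² = 14
ρ = 1 − 6Σd² / [n(n²−1)] = 1 − 6×14 / (5×24) = 1 − 84/120 ≈ 0.3000

0.3000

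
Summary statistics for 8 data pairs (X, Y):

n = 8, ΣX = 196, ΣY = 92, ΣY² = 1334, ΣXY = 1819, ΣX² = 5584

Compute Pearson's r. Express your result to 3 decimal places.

r = (nΣXY − ΣXΣY) / √[(nΣX² − (ΣX)²)(nΣY² − (ΣY)²)]
Numerator: 8×1819 − 196×92 = -3480
Denominator: √[(44672 − 38416)(10672 − 8464)] = √[6256 × 2208] = 3716.6178
r = -3480 / 3716.6178 ≈ -0.936

-0.936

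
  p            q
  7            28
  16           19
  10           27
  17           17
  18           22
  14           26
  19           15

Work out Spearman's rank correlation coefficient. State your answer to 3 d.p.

-0.893

Rank p: 1, 4, 2, 5, 6, 3, 7
Rank q: 7, 3, 6, 2, 4, 5, 1
d = rank(p) − rank(q): -6, 1, -4, 3, 2, -2, 6; Σd² = 106
ρ = 1 − 6Σd² / [n(n²−1)] = 1 − 6×106 / (7×48) = 1 − 636/336 ≈ -0.893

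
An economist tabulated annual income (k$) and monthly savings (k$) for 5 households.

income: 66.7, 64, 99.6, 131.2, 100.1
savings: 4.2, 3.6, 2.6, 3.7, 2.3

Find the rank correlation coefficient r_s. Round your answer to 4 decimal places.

Rank income: 2, 1, 3, 5, 4
Rank savings: 5, 3, 2, 4, 1
d = rank(income) − rank(savings): -3, -2, 1, 1, 3; Σd² = 24
ρ = 1 − 6Σd² / [n(n²−1)] = 1 − 6×24 / (5×24) = 1 − 144/120 ≈ -0.2000

-0.2000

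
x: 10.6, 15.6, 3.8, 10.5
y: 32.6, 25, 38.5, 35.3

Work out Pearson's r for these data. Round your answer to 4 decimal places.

-0.9308

n = 4, Σx = 40.5, Σy = 131.4, Σx² = 480.41, Σy² = 4416.1, Σxy = 1252.51
nΣxy − ΣxΣy = 5010.04 − 5321.7 = -311.66
nΣx² − (Σx)² = 1921.64 − 1640.25 = 281.39; nΣy² − (Σy)² = 17664.4 − 17265.96 = 398.44
r = -311.66 / √(281.39 × 398.44) = -311.66 / 334.8388 ≈ -0.9308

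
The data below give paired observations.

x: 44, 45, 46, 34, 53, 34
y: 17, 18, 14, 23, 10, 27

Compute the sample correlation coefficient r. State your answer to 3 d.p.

-0.964

n = 6, Σx = 256, Σy = 109, Σx² = 11198, Σy² = 2167, Σxy = 4432
nΣxy − ΣxΣy = 26592 − 27904 = -1312
nΣx² − (Σx)² = 67188 − 65536 = 1652; nΣy² − (Σy)² = 13002 − 11881 = 1121
r = -1312 / √(1652 × 1121) = -1312 / 1360.8424 ≈ -0.964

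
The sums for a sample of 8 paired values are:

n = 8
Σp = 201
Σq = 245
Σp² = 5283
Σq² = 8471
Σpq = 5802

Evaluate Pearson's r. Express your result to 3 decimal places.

r = (nΣpq − ΣpΣq) / √[(nΣp² − (Σp)²)(nΣq² − (Σq)²)]
Numerator: 8×5802 − 201×245 = -2829
Denominator: √[(42264 − 40401)(67768 − 60025)] = √[1863 × 7743] = 3798.0533
r = -2829 / 3798.0533 ≈ -0.745

-0.745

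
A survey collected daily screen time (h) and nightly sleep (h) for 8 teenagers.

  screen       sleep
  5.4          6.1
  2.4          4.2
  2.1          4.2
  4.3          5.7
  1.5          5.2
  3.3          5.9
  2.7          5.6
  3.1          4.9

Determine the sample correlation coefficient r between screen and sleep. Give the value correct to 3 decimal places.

n = 8, Σx = 24.8, Σy = 41.8, Σx² = 87.86, Σy² = 222.2, Σxy = 133.93
nΣxy − ΣxΣy = 1071.44 − 1036.64 = 34.8
nΣx² − (Σx)² = 702.88 − 615.04 = 87.84; nΣy² − (Σy)² = 1777.6 − 1747.24 = 30.36
r = 34.8 / √(87.84 × 30.36) = 34.8 / 51.6413 ≈ 0.674

0.674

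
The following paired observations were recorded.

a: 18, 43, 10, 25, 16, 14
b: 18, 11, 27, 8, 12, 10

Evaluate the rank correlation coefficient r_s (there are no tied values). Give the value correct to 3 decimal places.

-0.486

Rank a: 4, 6, 1, 5, 3, 2
Rank b: 5, 3, 6, 1, 4, 2
d = rank(a) − rank(b): -1, 3, -5, 4, -1, 0; Σd² = 52
ρ = 1 − 6Σd² / [n(n²−1)] = 1 − 6×52 / (6×35) = 1 − 312/210 ≈ -0.486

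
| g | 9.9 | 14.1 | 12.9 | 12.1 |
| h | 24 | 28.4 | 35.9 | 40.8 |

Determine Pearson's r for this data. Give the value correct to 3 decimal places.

0.335

n = 4, Σg = 49, Σh = 129.1, Σg² = 609.64, Σh² = 4336.01, Σgh = 1594.83
nΣgh − ΣgΣh = 6379.32 − 6325.9 = 53.42
nΣg² − (Σg)² = 2438.56 − 2401 = 37.56; nΣh² − (Σh)² = 17344.04 − 16666.81 = 677.23
r = 53.42 / √(37.56 × 677.23) = 53.42 / 159.4891 ≈ 0.335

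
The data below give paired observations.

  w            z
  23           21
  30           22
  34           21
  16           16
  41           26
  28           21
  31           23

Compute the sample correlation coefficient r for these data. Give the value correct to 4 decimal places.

n = 7, Σw = 203, Σz = 150, Σw² = 6267, Σz² = 3268, Σwz = 4480
nΣwz − ΣwΣz = 31360 − 30450 = 910
nΣw² − (Σw)² = 43869 − 41209 = 2660; nΣz² − (Σz)² = 22876 − 22500 = 376
r = 910 / √(2660 × 376) = 910 / 1000.0800 ≈ 0.9099

0.9099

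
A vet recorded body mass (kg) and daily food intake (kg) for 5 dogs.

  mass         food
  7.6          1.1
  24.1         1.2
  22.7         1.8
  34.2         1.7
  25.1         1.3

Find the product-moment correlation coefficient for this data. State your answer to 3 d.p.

n = 5, Σx = 113.7, Σy = 7.1, Σx² = 2953.51, Σy² = 10.47, Σxy = 168.91
nΣxy − ΣxΣy = 844.55 − 807.27 = 37.28
nΣx² − (Σx)² = 14767.55 − 12927.69 = 1839.86; nΣy² − (Σy)² = 52.35 − 50.41 = 1.94
r = 37.28 / √(1839.86 × 1.94) = 37.28 / 59.7439 ≈ 0.624

0.624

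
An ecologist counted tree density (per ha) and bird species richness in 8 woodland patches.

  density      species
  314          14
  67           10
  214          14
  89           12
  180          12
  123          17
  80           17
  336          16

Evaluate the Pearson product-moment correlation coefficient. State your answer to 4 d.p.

n = 8, Σx = 1403, Σy = 112, Σx² = 323627, Σy² = 1614, Σxy = 20117
nΣxy − ΣxΣy = 160936 − 157136 = 3800
nΣx² − (Σx)² = 2589016 − 1968409 = 620607; nΣy² − (Σy)² = 12912 − 12544 = 368
r = 3800 / √(620607 × 368) = 3800 / 15112.3584 ≈ 0.2514

0.2514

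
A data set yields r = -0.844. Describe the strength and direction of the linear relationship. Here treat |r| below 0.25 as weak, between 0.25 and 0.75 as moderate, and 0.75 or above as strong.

strong negative

r = -0.844 < 0 so the relationship is negative.
|r| = 0.844, which falls in the strong range.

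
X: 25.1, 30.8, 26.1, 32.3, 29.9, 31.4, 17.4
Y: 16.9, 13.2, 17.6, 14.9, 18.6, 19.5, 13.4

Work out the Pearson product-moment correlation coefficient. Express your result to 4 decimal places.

n = 7, ΣX = 193, ΣY = 114.1, ΣX² = 5485.88, ΣY² = 1897.39, ΣXY = 3172.98
nΣXY − ΣXΣY = 22210.86 − 22021.3 = 189.56
nΣX² − (ΣX)² = 38401.16 − 37249 = 1152.16; nΣY² − (ΣY)² = 13281.73 − 13018.81 = 262.92
r = 189.56 / √(1152.16 × 262.92) = 189.56 / 550.3871 ≈ 0.3444

0.3444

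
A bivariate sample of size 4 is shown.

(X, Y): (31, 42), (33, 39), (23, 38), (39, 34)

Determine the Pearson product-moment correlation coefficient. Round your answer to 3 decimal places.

-0.466

n = 4, ΣX = 126, ΣY = 153, ΣX² = 4100, ΣY² = 5885, ΣXY = 4789
nΣXY − ΣXΣY = 19156 − 19278 = -122
nΣX² − (ΣX)² = 16400 − 15876 = 524; nΣY² − (ΣY)² = 23540 − 23409 = 131
r = -122 / √(524 × 131) = -122 / 262.0000 ≈ -0.466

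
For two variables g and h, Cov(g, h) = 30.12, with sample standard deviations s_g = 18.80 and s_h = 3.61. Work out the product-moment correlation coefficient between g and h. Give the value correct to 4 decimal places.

0.4438

r = Cov(g,h) / (s_g · s_h) = 30.12 / (18.80 × 3.61)
  = 30.12 / 67.8680 ≈ 0.4438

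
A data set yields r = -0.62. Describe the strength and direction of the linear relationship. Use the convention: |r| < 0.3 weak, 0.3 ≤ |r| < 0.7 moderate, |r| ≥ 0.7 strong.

moderate negative

r = -0.62 < 0 so the relationship is negative.
|r| = 0.62, which falls in the moderate range.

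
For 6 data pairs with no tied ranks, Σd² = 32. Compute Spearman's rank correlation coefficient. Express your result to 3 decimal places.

ρ = 1 − 6Σd² / [n(n²−1)] = 1 − 6×32 / (6×35)
  = 1 − 192/210 = 1 − 0.9143 ≈ 0.086

0.086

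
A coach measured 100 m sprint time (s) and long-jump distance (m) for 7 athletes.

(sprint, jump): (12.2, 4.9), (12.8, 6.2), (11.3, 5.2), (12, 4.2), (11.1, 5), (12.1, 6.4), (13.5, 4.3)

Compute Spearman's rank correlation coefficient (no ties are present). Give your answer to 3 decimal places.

Rank sprint: 5, 6, 2, 3, 1, 4, 7
Rank jump: 3, 6, 5, 1, 4, 7, 2
d = rank(sprint) − rank(jump): 2, 0, -3, 2, -3, -3, 5; Σd² = 60
ρ = 1 − 6Σd² / [n(n²−1)] = 1 − 6×60 / (7×48) = 1 − 360/336 ≈ -0.071

-0.071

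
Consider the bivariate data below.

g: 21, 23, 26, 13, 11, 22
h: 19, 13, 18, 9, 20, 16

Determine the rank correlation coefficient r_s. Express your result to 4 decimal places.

Rank g: 3, 5, 6, 2, 1, 4
Rank h: 5, 2, 4, 1, 6, 3
d = rank(g) − rank(h): -2, 3, 2, 1, -5, 1; Σd² = 44
ρ = 1 − 6Σd² / [n(n²−1)] = 1 − 6×44 / (6×35) = 1 − 264/210 ≈ -0.2571

-0.2571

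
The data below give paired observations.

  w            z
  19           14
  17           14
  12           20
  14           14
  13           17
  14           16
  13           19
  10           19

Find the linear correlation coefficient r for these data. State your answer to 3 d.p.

-0.807

n = 8, Σw = 112, Σz = 133, Σw² = 1624, Σz² = 2255, Σwz = 1822
nΣwz − ΣwΣz = 14576 − 14896 = -320
nΣw² − (Σw)² = 12992 − 12544 = 448; nΣz² − (Σz)² = 18040 − 17689 = 351
r = -320 / √(448 × 351) = -320 / 396.5451 ≈ -0.807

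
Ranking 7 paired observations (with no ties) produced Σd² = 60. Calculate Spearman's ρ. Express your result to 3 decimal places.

-0.071

ρ = 1 − 6Σd² / [n(n²−1)] = 1 − 6×60 / (7×48)
  = 1 − 360/336 = 1 − 1.0714 ≈ -0.071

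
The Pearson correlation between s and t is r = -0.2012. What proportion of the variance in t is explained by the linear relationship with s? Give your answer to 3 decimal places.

r² = (-0.2012)² = 0.040

0.040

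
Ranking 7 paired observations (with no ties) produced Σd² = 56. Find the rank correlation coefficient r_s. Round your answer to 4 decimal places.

ρ = 1 − 6Σd² / [n(n²−1)] = 1 − 6×56 / (7×48)
  = 1 − 336/336 = 1 − 1.00000 ≈ 0.0000

0.0000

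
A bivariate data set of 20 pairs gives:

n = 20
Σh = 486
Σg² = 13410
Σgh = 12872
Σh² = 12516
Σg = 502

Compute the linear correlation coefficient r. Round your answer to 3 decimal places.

r = (nΣgh − ΣgΣh) / √[(nΣg² − (Σg)²)(nΣh² − (Σh)²)]
Numerator: 20×12872 − 502×486 = 13468
Denominator: √[(268200 − 252004)(250320 − 236196)] = √[16196 × 14124] = 15124.5596
r = 13468 / 15124.5596 ≈ 0.890

0.890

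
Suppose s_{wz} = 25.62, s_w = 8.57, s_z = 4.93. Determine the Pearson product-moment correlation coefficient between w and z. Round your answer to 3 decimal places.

r = Cov(w,z) / (s_w · s_z) = 25.62 / (8.57 × 4.93)
  = 25.62 / 42.2501 ≈ 0.606

0.606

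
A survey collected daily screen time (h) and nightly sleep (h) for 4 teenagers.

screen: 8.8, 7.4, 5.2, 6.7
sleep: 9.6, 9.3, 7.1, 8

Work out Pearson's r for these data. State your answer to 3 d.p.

n = 4, Σx = 28.1, Σy = 34, Σx² = 204.13, Σy² = 293.06, Σxy = 243.82
nΣxy − ΣxΣy = 975.28 − 955.4 = 19.88
nΣx² − (Σx)² = 816.52 − 789.61 = 26.91; nΣy² − (Σy)² = 1172.24 − 1156 = 16.24
r = 19.88 / √(26.91 × 16.24) = 19.88 / 20.9050 ≈ 0.951

0.951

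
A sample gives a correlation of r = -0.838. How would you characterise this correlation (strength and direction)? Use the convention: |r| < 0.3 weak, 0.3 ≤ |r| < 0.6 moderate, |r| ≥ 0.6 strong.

strong negative

r = -0.838 < 0 so the relationship is negative.
|r| = 0.838, which falls in the strong range.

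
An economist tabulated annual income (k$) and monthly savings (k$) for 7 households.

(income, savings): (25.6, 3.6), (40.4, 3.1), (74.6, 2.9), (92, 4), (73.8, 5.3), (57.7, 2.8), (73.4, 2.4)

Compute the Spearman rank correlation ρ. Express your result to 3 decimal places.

Rank income: 1, 2, 6, 7, 5, 3, 4
Rank savings: 5, 4, 3, 6, 7, 2, 1
d = rank(income) − rank(savings): -4, -2, 3, 1, -2, 1, 3; Σd² = 44
ρ = 1 − 6Σd² / [n(n²−1)] = 1 − 6×44 / (7×48) = 1 − 264/336 ≈ 0.214

0.214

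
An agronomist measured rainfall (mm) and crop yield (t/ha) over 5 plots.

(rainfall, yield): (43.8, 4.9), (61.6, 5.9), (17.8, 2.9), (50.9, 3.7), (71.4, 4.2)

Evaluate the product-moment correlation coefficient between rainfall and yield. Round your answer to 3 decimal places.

0.613

n = 5, Σx = 245.5, Σy = 21.6, Σx² = 13718.61, Σy² = 98.56, Σxy = 1117.89
nΣxy − ΣxΣy = 5589.45 − 5302.8 = 286.65
nΣx² − (Σx)² = 68593.05 − 60270.25 = 8322.8; nΣy² − (Σy)² = 492.8 − 466.56 = 26.24
r = 286.65 / √(8322.8 × 26.24) = 286.65 / 467.3224 ≈ 0.613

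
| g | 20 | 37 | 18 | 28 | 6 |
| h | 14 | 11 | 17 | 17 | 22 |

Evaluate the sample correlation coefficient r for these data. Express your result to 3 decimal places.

-0.870

n = 5, Σg = 109, Σh = 81, Σg² = 2913, Σh² = 1379, Σgh = 1601
nΣgh − ΣgΣh = 8005 − 8829 = -824
nΣg² − (Σg)² = 14565 − 11881 = 2684; nΣh² − (Σh)² = 6895 − 6561 = 334
r = -824 / √(2684 × 334) = -824 / 946.8136 ≈ -0.870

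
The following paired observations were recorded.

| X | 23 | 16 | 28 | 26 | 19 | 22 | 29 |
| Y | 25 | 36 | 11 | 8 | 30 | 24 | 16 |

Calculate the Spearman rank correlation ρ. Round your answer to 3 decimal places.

-0.821

Rank X: 4, 1, 6, 5, 2, 3, 7
Rank Y: 5, 7, 2, 1, 6, 4, 3
d = rank(X) − rank(Y): -1, -6, 4, 4, -4, -1, 4; Σd² = 102
ρ = 1 − 6Σd² / [n(n²−1)] = 1 − 6×102 / (7×48) = 1 − 612/336 ≈ -0.821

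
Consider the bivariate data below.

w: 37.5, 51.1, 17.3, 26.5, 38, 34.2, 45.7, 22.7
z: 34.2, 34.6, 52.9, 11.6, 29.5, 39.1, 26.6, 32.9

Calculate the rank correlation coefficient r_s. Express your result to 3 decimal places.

-0.238

Rank w: 5, 8, 1, 3, 6, 4, 7, 2
Rank z: 5, 6, 8, 1, 3, 7, 2, 4
d = rank(w) − rank(z): 0, 2, -7, 2, 3, -3, 5, -2; Σd² = 104
ρ = 1 − 6Σd² / [n(n²−1)] = 1 − 6×104 / (8×63) = 1 − 624/504 ≈ -0.238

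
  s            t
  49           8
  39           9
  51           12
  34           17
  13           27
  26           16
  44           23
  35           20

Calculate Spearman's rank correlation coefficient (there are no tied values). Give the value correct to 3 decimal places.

Rank s: 7, 5, 8, 3, 1, 2, 6, 4
Rank t: 1, 2, 3, 5, 8, 4, 7, 6
d = rank(s) − rank(t): 6, 3, 5, -2, -7, -2, -1, -2; Σd² = 132
ρ = 1 − 6Σd² / [n(n²−1)] = 1 − 6×132 / (8×63) = 1 − 792/504 ≈ -0.571

-0.571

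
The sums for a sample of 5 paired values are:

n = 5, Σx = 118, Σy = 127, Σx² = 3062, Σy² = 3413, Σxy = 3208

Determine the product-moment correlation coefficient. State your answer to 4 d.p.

r = (nΣxy − ΣxΣy) / √[(nΣx² − (Σx)²)(nΣy² − (Σy)²)]
Numerator: 5×3208 − 118×127 = 1054
Denominator: √[(15310 − 13924)(17065 − 16129)] = √[1386 × 936] = 1138.9890
r = 1054 / 1138.9890 ≈ 0.9254

0.9254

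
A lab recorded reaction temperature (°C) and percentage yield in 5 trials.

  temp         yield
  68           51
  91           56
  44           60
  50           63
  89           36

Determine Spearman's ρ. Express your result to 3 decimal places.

-0.600

Rank temp: 3, 5, 1, 2, 4
Rank yield: 2, 3, 4, 5, 1
d = rank(temp) − rank(yield): 1, 2, -3, -3, 3; Σd² = 32
ρ = 1 − 6Σd² / [n(n²−1)] = 1 − 6×32 / (5×24) = 1 − 192/120 ≈ -0.600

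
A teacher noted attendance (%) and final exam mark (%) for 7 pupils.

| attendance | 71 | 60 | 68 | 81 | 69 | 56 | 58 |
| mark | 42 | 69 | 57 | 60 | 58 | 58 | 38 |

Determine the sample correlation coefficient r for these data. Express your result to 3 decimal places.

n = 7, Σx = 463, Σy = 382, Σx² = 31087, Σy² = 21546, Σxy = 25312
nΣxy − ΣxΣy = 177184 − 176866 = 318
nΣx² − (Σx)² = 217609 − 214369 = 3240; nΣy² − (Σy)² = 150822 − 145924 = 4898
r = 318 / √(3240 × 4898) = 318 / 3983.6566 ≈ 0.080

0.080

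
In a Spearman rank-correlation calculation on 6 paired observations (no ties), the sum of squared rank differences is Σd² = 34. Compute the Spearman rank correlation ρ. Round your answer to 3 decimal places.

ρ = 1 − 6Σd² / [n(n²−1)] = 1 − 6×34 / (6×35)
  = 1 − 204/210 = 1 − 0.9714 ≈ 0.029

0.029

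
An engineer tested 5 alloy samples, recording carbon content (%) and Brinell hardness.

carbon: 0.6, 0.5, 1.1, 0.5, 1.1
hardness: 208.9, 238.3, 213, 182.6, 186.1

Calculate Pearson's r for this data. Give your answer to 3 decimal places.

-0.253

n = 5, Σx = 3.8, Σy = 1028.9, Σx² = 3.28, Σy² = 213771.07, Σxy = 774.8
nΣxy − ΣxΣy = 3874 − 3909.82 = -35.82
nΣx² − (Σx)² = 16.4 − 14.44 = 1.96; nΣy² − (Σy)² = 1068855.35 − 1058635.21 = 10220.14
r = -35.82 / √(1.96 × 10220.14) = -35.82 / 141.5326 ≈ -0.253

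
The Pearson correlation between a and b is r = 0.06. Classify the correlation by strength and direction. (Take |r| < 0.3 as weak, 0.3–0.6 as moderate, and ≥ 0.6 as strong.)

weak positive

r = 0.06 > 0 so the relationship is positive.
|r| = 0.06, which falls in the weak range.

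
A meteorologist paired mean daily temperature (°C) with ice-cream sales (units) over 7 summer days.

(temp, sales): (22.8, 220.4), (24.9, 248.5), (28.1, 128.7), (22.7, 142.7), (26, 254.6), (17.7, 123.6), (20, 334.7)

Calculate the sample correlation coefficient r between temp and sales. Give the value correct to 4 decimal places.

n = 7, Σx = 162.2, Σy = 1453.2, Σx² = 3834.04, Σy² = 339377.6, Σxy = 33569.85
nΣxy − ΣxΣy = 234988.95 − 235709.04 = -720.09
nΣx² − (Σx)² = 26838.28 − 26308.84 = 529.44; nΣy² − (Σy)² = 2375643.2 − 2111790.24 = 263852.96
r = -720.09 / √(529.44 × 263852.96) = -720.09 / 11819.2348 ≈ -0.0609

-0.0609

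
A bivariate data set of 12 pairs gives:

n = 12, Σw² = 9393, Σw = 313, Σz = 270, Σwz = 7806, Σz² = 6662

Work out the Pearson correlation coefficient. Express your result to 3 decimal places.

r = (nΣwz − ΣwΣz) / √[(nΣw² − (Σw)²)(nΣz² − (Σz)²)]
Numerator: 12×7806 − 313×270 = 9162
Denominator: √[(112716 − 97969)(79944 − 72900)] = √[14747 × 7044] = 10192.0493
r = 9162 / 10192.0493 ≈ 0.899

0.899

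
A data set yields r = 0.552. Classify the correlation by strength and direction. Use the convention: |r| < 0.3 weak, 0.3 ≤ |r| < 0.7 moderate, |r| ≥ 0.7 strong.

r = 0.552 > 0 so the relationship is positive.
|r| = 0.552, which falls in the moderate range.

moderate positive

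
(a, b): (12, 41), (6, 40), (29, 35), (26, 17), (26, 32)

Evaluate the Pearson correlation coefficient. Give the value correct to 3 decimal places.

-0.626

n = 5, Σa = 99, Σb = 165, Σa² = 2373, Σb² = 5819, Σab = 3021
nΣab − ΣaΣb = 15105 − 16335 = -1230
nΣa² − (Σa)² = 11865 − 9801 = 2064; nΣb² − (Σb)² = 29095 − 27225 = 1870
r = -1230 / √(2064 × 1870) = -1230 / 1964.6068 ≈ -0.626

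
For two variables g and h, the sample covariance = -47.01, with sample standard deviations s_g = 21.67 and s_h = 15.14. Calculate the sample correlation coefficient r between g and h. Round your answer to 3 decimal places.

r = Cov(g,h) / (s_g · s_h) = -47.01 / (21.67 × 15.14)
  = -47.01 / 328.0838 ≈ -0.143

-0.143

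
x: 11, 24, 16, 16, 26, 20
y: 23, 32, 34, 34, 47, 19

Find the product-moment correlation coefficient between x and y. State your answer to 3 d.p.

0.551

n = 6, Σx = 113, Σy = 189, Σx² = 2285, Σy² = 6435, Σxy = 3711
nΣxy − ΣxΣy = 22266 − 21357 = 909
nΣx² − (Σx)² = 13710 − 12769 = 941; nΣy² − (Σy)² = 38610 − 35721 = 2889
r = 909 / √(941 × 2889) = 909 / 1648.8023 ≈ 0.551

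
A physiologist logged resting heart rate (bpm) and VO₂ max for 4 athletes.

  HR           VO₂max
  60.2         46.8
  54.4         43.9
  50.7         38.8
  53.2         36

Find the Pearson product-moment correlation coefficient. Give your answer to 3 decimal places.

n = 4, Σx = 218.5, Σy = 165.5, Σx² = 11984.13, Σy² = 6918.89, Σxy = 9087.88
nΣxy − ΣxΣy = 36351.52 − 36161.75 = 189.77
nΣx² − (Σx)² = 47936.52 − 47742.25 = 194.27; nΣy² − (Σy)² = 27675.56 − 27390.25 = 285.31
r = 189.77 / √(194.27 × 285.31) = 189.77 / 235.4298 ≈ 0.806

0.806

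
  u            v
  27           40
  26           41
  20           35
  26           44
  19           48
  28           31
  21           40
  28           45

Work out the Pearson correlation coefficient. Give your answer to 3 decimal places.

n = 8, Σu = 195, Σv = 324, Σu² = 4851, Σv² = 13332, Σuv = 7870
nΣuv − ΣuΣv = 62960 − 63180 = -220
nΣu² − (Σu)² = 38808 − 38025 = 783; nΣv² − (Σv)² = 106656 − 104976 = 1680
r = -220 / √(783 × 1680) = -220 / 1146.9263 ≈ -0.192

-0.192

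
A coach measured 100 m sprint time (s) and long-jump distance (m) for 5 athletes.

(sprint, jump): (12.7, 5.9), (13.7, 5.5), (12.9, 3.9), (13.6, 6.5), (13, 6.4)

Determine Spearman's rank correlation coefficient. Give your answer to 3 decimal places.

0.200

Rank sprint: 1, 5, 2, 4, 3
Rank jump: 3, 2, 1, 5, 4
d = rank(sprint) − rank(jump): -2, 3, 1, -1, -1; Σd² = 16
ρ = 1 − 6Σd² / [n(n²−1)] = 1 − 6×16 / (5×24) = 1 − 96/120 ≈ 0.200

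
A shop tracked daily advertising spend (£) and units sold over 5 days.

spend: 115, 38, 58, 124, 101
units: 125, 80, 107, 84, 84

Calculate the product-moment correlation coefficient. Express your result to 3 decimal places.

n = 5, Σx = 436, Σy = 480, Σx² = 43610, Σy² = 47586, Σxy = 42521
nΣxy − ΣxΣy = 212605 − 209280 = 3325
nΣx² − (Σx)² = 218050 − 190096 = 27954; nΣy² − (Σy)² = 237930 − 230400 = 7530
r = 3325 / √(27954 × 7530) = 3325 / 14508.3983 ≈ 0.229

0.229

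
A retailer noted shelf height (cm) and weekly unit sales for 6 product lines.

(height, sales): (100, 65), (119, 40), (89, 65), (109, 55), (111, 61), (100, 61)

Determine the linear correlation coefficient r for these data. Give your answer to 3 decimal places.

-0.819

n = 6, Σx = 628, Σy = 347, Σx² = 66284, Σy² = 20517, Σxy = 35911
nΣxy − ΣxΣy = 215466 − 217916 = -2450
nΣx² − (Σx)² = 397704 − 394384 = 3320; nΣy² − (Σy)² = 123102 − 120409 = 2693
r = -2450 / √(3320 × 2693) = -2450 / 2990.1104 ≈ -0.819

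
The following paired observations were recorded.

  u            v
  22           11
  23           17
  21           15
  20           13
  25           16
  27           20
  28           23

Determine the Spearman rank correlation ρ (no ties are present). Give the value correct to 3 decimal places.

Rank u: 3, 4, 2, 1, 5, 6, 7
Rank v: 1, 5, 3, 2, 4, 6, 7
d = rank(u) − rank(v): 2, -1, -1, -1, 1, 0, 0; Σd² = 8
ρ = 1 − 6Σd² / [n(n²−1)] = 1 − 6×8 / (7×48) = 1 − 48/336 ≈ 0.857

0.857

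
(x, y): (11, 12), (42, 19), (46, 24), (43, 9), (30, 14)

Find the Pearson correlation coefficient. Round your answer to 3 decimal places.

n = 5, Σx = 172, Σy = 78, Σx² = 6750, Σy² = 1358, Σxy = 2841
nΣxy − ΣxΣy = 14205 − 13416 = 789
nΣx² − (Σx)² = 33750 − 29584 = 4166; nΣy² − (Σy)² = 6790 − 6084 = 706
r = 789 / √(4166 × 706) = 789 / 1714.9915 ≈ 0.460

0.460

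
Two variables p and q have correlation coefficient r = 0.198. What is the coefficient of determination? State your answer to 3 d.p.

r² = (0.198)² = 0.039

0.039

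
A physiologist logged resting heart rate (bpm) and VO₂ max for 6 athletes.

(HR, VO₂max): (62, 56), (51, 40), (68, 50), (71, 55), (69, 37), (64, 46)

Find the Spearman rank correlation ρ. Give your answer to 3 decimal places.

0.029

Rank HR: 2, 1, 4, 6, 5, 3
Rank VO₂max: 6, 2, 4, 5, 1, 3
d = rank(HR) − rank(VO₂max): -4, -1, 0, 1, 4, 0; Σd² = 34
ρ = 1 − 6Σd² / [n(n²−1)] = 1 − 6×34 / (6×35) = 1 − 204/210 ≈ 0.029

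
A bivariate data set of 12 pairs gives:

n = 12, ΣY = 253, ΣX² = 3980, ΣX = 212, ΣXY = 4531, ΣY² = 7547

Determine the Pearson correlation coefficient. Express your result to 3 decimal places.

r = (nΣXY − ΣXΣY) / √[(nΣX² − (ΣX)²)(nΣY² − (ΣY)²)]
Numerator: 12×4531 − 212×253 = 736
Denominator: √[(47760 − 44944)(90564 − 64009)] = √[2816 × 26555] = 8647.4782
r = 736 / 8647.4782 ≈ 0.085

0.085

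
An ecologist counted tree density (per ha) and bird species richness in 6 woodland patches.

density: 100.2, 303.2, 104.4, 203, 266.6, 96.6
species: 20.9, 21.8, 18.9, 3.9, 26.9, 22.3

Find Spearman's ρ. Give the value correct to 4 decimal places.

0.0857

Rank density: 2, 6, 3, 4, 5, 1
Rank species: 3, 4, 2, 1, 6, 5
d = rank(density) − rank(species): -1, 2, 1, 3, -1, -4; Σd² = 32
ρ = 1 − 6Σd² / [n(n²−1)] = 1 − 6×32 / (6×35) = 1 − 192/210 ≈ 0.0857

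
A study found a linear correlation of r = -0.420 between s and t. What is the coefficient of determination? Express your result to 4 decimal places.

0.1764

r² = (-0.420)² = 0.1764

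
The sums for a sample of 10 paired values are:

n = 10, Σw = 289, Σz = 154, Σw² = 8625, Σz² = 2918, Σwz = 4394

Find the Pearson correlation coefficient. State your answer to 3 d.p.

r = (nΣwz − ΣwΣz) / √[(nΣw² − (Σw)²)(nΣz² − (Σz)²)]
Numerator: 10×4394 − 289×154 = -566
Denominator: √[(86250 − 83521)(29180 − 23716)] = √[2729 × 5464] = 3861.5095
r = -566 / 3861.5095 ≈ -0.147

-0.147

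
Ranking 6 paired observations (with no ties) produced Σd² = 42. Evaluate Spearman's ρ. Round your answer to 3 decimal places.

-0.200

ρ = 1 − 6Σd² / [n(n²−1)] = 1 − 6×42 / (6×35)
  = 1 − 252/210 = 1 − 1.2000 ≈ -0.200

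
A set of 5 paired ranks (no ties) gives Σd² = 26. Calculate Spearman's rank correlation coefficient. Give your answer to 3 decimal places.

-0.300

ρ = 1 − 6Σd² / [n(n²−1)] = 1 − 6×26 / (5×24)
  = 1 − 156/120 = 1 − 1.3000 ≈ -0.300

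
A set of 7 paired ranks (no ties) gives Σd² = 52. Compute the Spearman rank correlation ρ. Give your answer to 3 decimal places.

0.071

ρ = 1 − 6Σd² / [n(n²−1)] = 1 − 6×52 / (7×48)
  = 1 − 312/336 = 1 − 0.9286 ≈ 0.071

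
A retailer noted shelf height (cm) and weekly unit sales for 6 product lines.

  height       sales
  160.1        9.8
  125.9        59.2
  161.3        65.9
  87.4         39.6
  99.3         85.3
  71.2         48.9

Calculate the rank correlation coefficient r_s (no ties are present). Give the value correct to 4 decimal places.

0.1429

Rank height: 5, 4, 6, 2, 3, 1
Rank sales: 1, 4, 5, 2, 6, 3
d = rank(height) − rank(sales): 4, 0, 1, 0, -3, -2; Σd² = 30
ρ = 1 − 6Σd² / [n(n²−1)] = 1 − 6×30 / (6×35) = 1 − 180/210 ≈ 0.1429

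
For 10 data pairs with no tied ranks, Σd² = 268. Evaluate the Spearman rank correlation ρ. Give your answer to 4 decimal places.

-0.6242

ρ = 1 − 6Σd² / [n(n²−1)] = 1 − 6×268 / (10×99)
  = 1 − 1608/990 = 1 − 1.62424 ≈ -0.6242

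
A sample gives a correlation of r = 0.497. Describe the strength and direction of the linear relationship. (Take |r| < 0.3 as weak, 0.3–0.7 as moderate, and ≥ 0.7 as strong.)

moderate positive

r = 0.497 > 0 so the relationship is positive.
|r| = 0.497, which falls in the moderate range.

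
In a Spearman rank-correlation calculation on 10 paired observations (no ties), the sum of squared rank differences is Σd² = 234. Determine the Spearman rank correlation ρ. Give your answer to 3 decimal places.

-0.418

ρ = 1 − 6Σd² / [n(n²−1)] = 1 − 6×234 / (10×99)
  = 1 − 1404/990 = 1 − 1.4182 ≈ -0.418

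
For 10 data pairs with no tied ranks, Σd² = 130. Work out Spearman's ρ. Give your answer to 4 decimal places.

ρ = 1 − 6Σd² / [n(n²−1)] = 1 − 6×130 / (10×99)
  = 1 − 780/990 = 1 − 0.78788 ≈ 0.2121

0.2121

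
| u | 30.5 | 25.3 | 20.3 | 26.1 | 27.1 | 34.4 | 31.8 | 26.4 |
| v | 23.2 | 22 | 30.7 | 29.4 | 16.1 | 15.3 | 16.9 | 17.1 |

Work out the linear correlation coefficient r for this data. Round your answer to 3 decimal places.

n = 8, Σu = 221.9, Σv = 170.7, Σu² = 6289.61, Σv² = 3900.41, Σuv = 4606.24
nΣuv − ΣuΣv = 36849.92 − 37878.33 = -1028.41
nΣu² − (Σu)² = 50316.88 − 49239.61 = 1077.27; nΣv² − (Σv)² = 31203.28 − 29138.49 = 2064.79
r = -1028.41 / √(1077.27 × 2064.79) = -1028.41 / 1491.4209 ≈ -0.690

-0.690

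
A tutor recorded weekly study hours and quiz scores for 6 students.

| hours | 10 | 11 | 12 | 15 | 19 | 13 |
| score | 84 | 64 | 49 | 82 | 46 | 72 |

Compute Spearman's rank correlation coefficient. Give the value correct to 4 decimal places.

Rank hours: 1, 2, 3, 5, 6, 4
Rank score: 6, 3, 2, 5, 1, 4
d = rank(hours) − rank(score): -5, -1, 1, 0, 5, 0; Σd² = 52
ρ = 1 − 6Σd² / [n(n²−1)] = 1 − 6×52 / (6×35) = 1 − 312/210 ≈ -0.4857

-0.4857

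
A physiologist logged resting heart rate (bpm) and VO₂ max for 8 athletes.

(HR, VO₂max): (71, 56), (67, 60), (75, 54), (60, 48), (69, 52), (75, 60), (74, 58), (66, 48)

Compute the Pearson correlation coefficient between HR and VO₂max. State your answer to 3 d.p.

n = 8, Σx = 557, Σy = 436, Σx² = 38973, Σy² = 23928, Σxy = 30474
nΣxy − ΣxΣy = 243792 − 242852 = 940
nΣx² − (Σx)² = 311784 − 310249 = 1535; nΣy² − (Σy)² = 191424 − 190096 = 1328
r = 940 / √(1535 × 1328) = 940 / 1427.7535 ≈ 0.658

0.658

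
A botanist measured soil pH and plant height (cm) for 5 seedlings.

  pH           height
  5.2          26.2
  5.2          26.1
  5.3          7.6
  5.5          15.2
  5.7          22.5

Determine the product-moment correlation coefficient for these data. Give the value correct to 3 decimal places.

n = 5, Σx = 26.9, Σy = 97.6, Σx² = 144.91, Σy² = 2162.7, Σxy = 524.09
nΣxy − ΣxΣy = 2620.45 − 2625.44 = -4.99
nΣx² − (Σx)² = 724.55 − 723.61 = 0.94; nΣy² − (Σy)² = 10813.5 − 9525.76 = 1287.74
r = -4.99 / √(0.94 × 1287.74) = -4.99 / 34.7919 ≈ -0.143

-0.143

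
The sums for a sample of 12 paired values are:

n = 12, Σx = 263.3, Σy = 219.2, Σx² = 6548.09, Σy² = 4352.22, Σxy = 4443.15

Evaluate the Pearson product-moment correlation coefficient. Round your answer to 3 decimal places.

r = (nΣxy − ΣxΣy) / √[(nΣx² − (Σx)²)(nΣy² − (Σy)²)]
Numerator: 12×4443.15 − 263.3×219.2 = -4397.56
Denominator: √[(78577.08 − 69326.89)(52226.64 − 48048.64)] = √[9250.19 × 4178] = 6216.6948
r = -4397.56 / 6216.6948 ≈ -0.707

-0.707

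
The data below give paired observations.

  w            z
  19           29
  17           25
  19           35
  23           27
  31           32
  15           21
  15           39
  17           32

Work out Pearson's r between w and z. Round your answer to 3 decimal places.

n = 8, Σw = 156, Σz = 240, Σw² = 3240, Σz² = 7430, Σwz = 4698
nΣwz − ΣwΣz = 37584 − 37440 = 144
nΣw² − (Σw)² = 25920 − 24336 = 1584; nΣz² − (Σz)² = 59440 − 57600 = 1840
r = 144 / √(1584 × 1840) = 144 / 1707.2082 ≈ 0.084

0.084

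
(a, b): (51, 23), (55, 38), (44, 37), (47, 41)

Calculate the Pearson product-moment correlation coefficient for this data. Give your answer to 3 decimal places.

n = 4, Σa = 197, Σb = 139, Σa² = 9771, Σb² = 5023, Σab = 6818
nΣab − ΣaΣb = 27272 − 27383 = -111
nΣa² − (Σa)² = 39084 − 38809 = 275; nΣb² − (Σb)² = 20092 − 19321 = 771
r = -111 / √(275 × 771) = -111 / 460.4617 ≈ -0.241

-0.241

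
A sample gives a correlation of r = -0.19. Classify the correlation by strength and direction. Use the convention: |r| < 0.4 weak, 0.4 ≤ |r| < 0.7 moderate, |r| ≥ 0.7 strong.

weak negative

r = -0.19 < 0 so the relationship is negative.
|r| = 0.19, which falls in the weak range.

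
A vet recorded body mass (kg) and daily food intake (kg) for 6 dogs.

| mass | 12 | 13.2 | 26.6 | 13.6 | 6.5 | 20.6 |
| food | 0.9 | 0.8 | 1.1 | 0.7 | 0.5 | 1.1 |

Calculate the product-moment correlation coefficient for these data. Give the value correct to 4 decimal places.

0.8931

n = 6, Σx = 92.5, Σy = 5.1, Σx² = 1677.37, Σy² = 4.61, Σxy = 86.05
nΣxy − ΣxΣy = 516.3 − 471.75 = 44.55
nΣx² − (Σx)² = 10064.22 − 8556.25 = 1507.97; nΣy² − (Σy)² = 27.66 − 26.01 = 1.65
r = 44.55 / √(1507.97 × 1.65) = 44.55 / 49.8814 ≈ 0.8931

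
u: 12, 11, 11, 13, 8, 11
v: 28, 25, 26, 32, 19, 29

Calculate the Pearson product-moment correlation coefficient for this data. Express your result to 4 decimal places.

n = 6, Σu = 66, Σv = 159, Σu² = 740, Σv² = 4311, Σuv = 1784
nΣuv − ΣuΣv = 10704 − 10494 = 210
nΣu² − (Σu)² = 4440 − 4356 = 84; nΣv² − (Σv)² = 25866 − 25281 = 585
r = 210 / √(84 × 585) = 210 / 221.6754 ≈ 0.9473

0.9473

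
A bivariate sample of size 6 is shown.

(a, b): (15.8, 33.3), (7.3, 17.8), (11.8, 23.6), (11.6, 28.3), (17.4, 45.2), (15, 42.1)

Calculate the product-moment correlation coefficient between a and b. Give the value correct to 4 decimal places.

0.9184

n = 6, Σa = 78.9, Σb = 190.3, Σa² = 1104.49, Σb² = 6599.03, Σab = 2680.82
nΣab − ΣaΣb = 16084.92 − 15014.67 = 1070.25
nΣa² − (Σa)² = 6626.94 − 6225.21 = 401.73; nΣb² − (Σb)² = 39594.18 − 36214.09 = 3380.09
r = 1070.25 / √(401.73 × 3380.09) = 1070.25 / 1165.2826 ≈ 0.9184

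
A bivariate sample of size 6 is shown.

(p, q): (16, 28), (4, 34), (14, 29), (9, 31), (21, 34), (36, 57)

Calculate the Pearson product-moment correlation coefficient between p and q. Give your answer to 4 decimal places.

n = 6, Σp = 100, Σq = 213, Σp² = 2286, Σq² = 8147, Σpq = 4035
nΣpq − ΣpΣq = 24210 − 21300 = 2910
nΣp² − (Σp)² = 13716 − 10000 = 3716; nΣq² − (Σq)² = 48882 − 45369 = 3513
r = 2910 / √(3716 × 3513) = 2910 / 3613.0746 ≈ 0.8054

0.8054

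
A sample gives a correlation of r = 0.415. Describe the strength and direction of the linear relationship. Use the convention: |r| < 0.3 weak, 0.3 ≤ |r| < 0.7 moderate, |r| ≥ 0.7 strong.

r = 0.415 > 0 so the relationship is positive.
|r| = 0.415, which falls in the moderate range.

moderate positive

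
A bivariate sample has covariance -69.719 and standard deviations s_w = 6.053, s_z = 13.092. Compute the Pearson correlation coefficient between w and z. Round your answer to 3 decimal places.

r = Cov(w,z) / (s_w · s_z) = -69.719 / (6.053 × 13.092)
  = -69.719 / 79.2459 ≈ -0.880

-0.880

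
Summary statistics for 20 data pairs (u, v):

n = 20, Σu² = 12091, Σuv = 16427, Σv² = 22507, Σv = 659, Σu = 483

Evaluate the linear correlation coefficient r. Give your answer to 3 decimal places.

r = (nΣuv − ΣuΣv) / √[(nΣu² − (Σu)²)(nΣv² − (Σv)²)]
Numerator: 20×16427 − 483×659 = 10243
Denominator: √[(241820 − 233289)(450140 − 434281)] = √[8531 × 15859] = 11631.5575
r = 10243 / 11631.5575 ≈ 0.881

0.881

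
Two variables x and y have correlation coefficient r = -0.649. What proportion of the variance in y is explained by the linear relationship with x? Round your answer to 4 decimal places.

0.4212

r² = (-0.649)² = 0.4212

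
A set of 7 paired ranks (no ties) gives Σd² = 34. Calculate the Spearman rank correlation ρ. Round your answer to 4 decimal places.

ρ = 1 − 6Σd² / [n(n²−1)] = 1 − 6×34 / (7×48)
  = 1 − 204/336 = 1 − 0.60714 ≈ 0.3929

0.3929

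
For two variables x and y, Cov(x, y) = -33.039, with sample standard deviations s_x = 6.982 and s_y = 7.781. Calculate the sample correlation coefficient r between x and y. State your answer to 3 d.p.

-0.608

r = Cov(x,y) / (s_x · s_y) = -33.039 / (6.982 × 7.781)
  = -33.039 / 54.3269 ≈ -0.608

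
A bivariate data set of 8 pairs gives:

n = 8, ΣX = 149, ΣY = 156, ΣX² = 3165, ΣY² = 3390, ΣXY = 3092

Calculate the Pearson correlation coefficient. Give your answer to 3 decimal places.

0.506

r = (nΣXY − ΣXΣY) / √[(nΣX² − (ΣX)²)(nΣY² − (ΣY)²)]
Numerator: 8×3092 − 149×156 = 1492
Denominator: √[(25320 − 22201)(27120 − 24336)] = √[3119 × 2784] = 2946.7433
r = 1492 / 2946.7433 ≈ 0.506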